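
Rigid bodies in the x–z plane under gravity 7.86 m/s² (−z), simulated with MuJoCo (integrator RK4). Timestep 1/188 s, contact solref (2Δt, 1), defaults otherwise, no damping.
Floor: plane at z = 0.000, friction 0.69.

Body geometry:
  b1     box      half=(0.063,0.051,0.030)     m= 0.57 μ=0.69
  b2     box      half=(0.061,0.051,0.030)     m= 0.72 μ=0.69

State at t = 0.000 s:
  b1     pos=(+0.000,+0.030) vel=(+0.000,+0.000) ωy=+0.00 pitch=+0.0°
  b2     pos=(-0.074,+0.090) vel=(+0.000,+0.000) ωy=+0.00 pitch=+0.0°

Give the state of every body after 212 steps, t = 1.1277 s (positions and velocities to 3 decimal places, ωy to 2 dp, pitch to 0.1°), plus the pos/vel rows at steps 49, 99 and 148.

State at t = 1.1277 s:
  b1     pos=(+0.000,+0.030) vel=(+0.000,+0.000) ωy=+0.00 pitch=+0.0°
  b2     pos=(-0.136,+0.061) vel=(+0.000,+0.000) ωy=+0.00 pitch=-90.0°

Key-timestep trajectory:
   step    t(s)  b1.x    b1.z    b1.vx   b1.vz   b2.x    b2.z    b2.vx   b2.vz 
     49  0.2606   +0.000  +0.030  +0.000  +0.000   -0.107  +0.068  -0.208  +0.009
     99  0.5266   +0.000  +0.030  +0.000  +0.000   -0.151  +0.066  -0.001  +0.000
    148  0.7872   +0.000  +0.030  +0.000  +0.000   -0.132  +0.063  -0.078  -0.033


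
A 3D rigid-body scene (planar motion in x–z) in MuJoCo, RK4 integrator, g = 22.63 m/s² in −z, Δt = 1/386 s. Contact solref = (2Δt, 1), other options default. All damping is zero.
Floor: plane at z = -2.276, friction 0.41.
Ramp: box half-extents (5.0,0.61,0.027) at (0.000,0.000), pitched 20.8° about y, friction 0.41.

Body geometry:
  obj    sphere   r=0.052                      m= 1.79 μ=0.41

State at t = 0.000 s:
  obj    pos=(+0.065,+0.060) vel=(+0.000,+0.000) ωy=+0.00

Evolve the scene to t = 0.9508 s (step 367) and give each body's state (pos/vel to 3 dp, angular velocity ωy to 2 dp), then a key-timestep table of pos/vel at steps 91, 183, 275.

State at t = 0.9508 s:
  obj    pos=(+2.490,-0.862) vel=(+5.102,-1.938) ωy=+104.94

Key-timestep trajectory:
   step    t(s)  obj.x    obj.z    obj.vx   obj.vz 
     91  0.2358   +0.214  +0.003  +1.265  -0.481
    183  0.4741   +0.668  -0.169  +2.544  -0.966
    275  0.7124   +1.427  -0.457  +3.823  -1.452


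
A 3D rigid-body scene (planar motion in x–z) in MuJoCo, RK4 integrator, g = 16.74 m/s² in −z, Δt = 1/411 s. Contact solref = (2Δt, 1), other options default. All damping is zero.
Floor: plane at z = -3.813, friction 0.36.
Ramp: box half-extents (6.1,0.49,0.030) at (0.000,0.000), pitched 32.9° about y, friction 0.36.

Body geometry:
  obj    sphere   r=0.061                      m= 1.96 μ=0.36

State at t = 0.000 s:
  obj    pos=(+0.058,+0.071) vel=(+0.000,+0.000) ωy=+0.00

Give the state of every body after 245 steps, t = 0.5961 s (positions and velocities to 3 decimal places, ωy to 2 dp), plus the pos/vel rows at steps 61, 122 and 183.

State at t = 0.5961 s:
  obj    pos=(+1.027,-0.556) vel=(+3.251,-2.103) ωy=+63.46

Key-timestep trajectory:
   step    t(s)  obj.x    obj.z    obj.vx   obj.vz 
     61  0.1484   +0.118  +0.032  +0.810  -0.524
    122  0.2968   +0.298  -0.085  +1.619  -1.047
    183  0.4453   +0.599  -0.279  +2.428  -1.571


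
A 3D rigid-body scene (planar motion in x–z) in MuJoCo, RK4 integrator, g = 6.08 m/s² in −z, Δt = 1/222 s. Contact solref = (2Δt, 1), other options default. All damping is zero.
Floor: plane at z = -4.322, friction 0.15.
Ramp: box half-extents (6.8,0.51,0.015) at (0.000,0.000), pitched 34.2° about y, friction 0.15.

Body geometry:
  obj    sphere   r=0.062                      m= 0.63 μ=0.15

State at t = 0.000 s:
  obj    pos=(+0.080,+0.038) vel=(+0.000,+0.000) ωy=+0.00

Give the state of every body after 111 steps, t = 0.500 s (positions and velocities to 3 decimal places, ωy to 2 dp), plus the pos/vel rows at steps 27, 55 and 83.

State at t = 0.500 s:
  obj    pos=(+0.357,-0.149) vel=(+1.100,-0.756) ωy=+15.07

Key-timestep trajectory:
   step    t(s)  obj.x    obj.z    obj.vx   obj.vz 
     27  0.1216   +0.097  +0.027  +0.268  -0.188
     55  0.2477   +0.148  -0.008  +0.545  -0.378
     83  0.3739   +0.235  -0.067  +0.828  -0.556


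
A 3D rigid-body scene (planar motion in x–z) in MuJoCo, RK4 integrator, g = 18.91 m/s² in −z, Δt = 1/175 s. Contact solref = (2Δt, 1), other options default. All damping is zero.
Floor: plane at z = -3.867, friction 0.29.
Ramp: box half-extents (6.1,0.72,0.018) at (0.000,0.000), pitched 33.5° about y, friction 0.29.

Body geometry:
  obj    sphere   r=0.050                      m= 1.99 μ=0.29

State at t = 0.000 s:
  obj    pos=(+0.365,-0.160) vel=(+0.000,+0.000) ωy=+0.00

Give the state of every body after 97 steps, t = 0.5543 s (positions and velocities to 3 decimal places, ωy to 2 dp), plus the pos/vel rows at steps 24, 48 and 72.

State at t = 0.5543 s:
  obj    pos=(+1.320,-0.792) vel=(+3.446,-2.281) ωy=+82.60

Key-timestep trajectory:
   step    t(s)  obj.x    obj.z    obj.vx   obj.vz 
     24  0.1371   +0.424  -0.199  +0.853  -0.565
     48  0.2743   +0.599  -0.315  +1.706  -1.129
     72  0.4114   +0.891  -0.508  +2.558  -1.693


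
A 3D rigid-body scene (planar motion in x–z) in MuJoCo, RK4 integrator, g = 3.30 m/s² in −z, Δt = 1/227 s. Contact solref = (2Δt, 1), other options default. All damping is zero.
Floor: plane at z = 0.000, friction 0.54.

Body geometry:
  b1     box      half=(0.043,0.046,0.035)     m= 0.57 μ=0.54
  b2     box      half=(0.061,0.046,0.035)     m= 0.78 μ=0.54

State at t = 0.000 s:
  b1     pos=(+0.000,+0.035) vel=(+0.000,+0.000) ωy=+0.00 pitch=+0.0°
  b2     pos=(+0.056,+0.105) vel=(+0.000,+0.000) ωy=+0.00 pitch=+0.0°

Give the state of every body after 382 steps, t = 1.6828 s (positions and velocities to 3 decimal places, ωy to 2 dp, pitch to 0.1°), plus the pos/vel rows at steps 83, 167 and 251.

State at t = 1.6828 s:
  b1     pos=(+0.000,+0.035) vel=(+0.000,+0.000) ωy=+0.00 pitch=+0.0°
  b2     pos=(+0.117,+0.061) vel=(+0.000,+0.000) ωy=+0.00 pitch=+90.0°

Key-timestep trajectory:
   step    t(s)  b1.x    b1.z    b1.vx   b1.vz   b2.x    b2.z    b2.vx   b2.vz 
     83  0.3656   +0.000  +0.035  +0.000  +0.000   +0.088  +0.069  +0.213  +0.024
    167  0.7357   +0.000  +0.035  +0.000  +0.000   +0.135  +0.068  -0.006  -0.001
    251  1.1057   +0.000  +0.035  +0.000  +0.000   +0.112  +0.064  +0.034  -0.016


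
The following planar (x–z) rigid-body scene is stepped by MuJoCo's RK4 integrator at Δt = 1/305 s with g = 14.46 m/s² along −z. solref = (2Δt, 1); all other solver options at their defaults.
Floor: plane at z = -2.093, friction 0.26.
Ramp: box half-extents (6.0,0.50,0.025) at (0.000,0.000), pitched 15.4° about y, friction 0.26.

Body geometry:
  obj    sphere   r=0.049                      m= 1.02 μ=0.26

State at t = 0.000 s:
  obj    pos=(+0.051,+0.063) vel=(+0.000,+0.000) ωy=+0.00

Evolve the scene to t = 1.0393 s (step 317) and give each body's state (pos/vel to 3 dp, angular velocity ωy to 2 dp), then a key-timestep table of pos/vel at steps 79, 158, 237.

State at t = 1.0393 s:
  obj    pos=(+1.479,-0.331) vel=(+2.748,-0.757) ωy=+58.17

Key-timestep trajectory:
   step    t(s)  obj.x    obj.z    obj.vx   obj.vz 
     79  0.2590   +0.140  +0.038  +0.685  -0.189
    158  0.5180   +0.406  -0.035  +1.370  -0.377
    237  0.7770   +0.849  -0.157  +2.055  -0.566


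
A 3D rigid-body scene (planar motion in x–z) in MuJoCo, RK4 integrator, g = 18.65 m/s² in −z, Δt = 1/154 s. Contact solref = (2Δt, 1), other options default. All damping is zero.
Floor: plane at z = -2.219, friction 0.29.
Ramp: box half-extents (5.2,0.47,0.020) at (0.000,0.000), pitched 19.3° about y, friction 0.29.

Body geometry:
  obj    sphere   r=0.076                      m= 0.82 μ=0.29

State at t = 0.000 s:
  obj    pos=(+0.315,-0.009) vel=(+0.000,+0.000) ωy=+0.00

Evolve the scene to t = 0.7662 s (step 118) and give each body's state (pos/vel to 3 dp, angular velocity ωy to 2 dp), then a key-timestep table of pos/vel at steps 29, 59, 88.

State at t = 0.7662 s:
  obj    pos=(+1.535,-0.436) vel=(+3.184,-1.115) ωy=+44.38

Key-timestep trajectory:
   step    t(s)  obj.x    obj.z    obj.vx   obj.vz 
     29  0.1883   +0.389  -0.034  +0.783  -0.274
     59  0.3831   +0.620  -0.115  +1.592  -0.558
     88  0.5714   +0.994  -0.246  +2.375  -0.832


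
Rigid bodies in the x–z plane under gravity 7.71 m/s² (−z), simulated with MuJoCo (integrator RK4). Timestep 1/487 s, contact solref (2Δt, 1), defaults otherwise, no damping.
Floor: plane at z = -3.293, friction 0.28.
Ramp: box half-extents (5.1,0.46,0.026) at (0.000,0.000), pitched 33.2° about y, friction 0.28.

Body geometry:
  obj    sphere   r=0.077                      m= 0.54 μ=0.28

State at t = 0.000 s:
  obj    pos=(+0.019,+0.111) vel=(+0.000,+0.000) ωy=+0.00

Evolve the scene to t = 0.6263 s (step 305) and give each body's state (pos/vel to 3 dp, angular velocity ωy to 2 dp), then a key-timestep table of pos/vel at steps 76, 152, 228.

State at t = 0.6263 s:
  obj    pos=(+0.514,-0.213) vel=(+1.580,-1.034) ωy=+24.52

Key-timestep trajectory:
   step    t(s)  obj.x    obj.z    obj.vx   obj.vz 
     76  0.1561   +0.050  +0.091  +0.394  -0.258
    152  0.3121   +0.142  +0.030  +0.788  -0.515
    228  0.4682   +0.295  -0.070  +1.181  -0.773


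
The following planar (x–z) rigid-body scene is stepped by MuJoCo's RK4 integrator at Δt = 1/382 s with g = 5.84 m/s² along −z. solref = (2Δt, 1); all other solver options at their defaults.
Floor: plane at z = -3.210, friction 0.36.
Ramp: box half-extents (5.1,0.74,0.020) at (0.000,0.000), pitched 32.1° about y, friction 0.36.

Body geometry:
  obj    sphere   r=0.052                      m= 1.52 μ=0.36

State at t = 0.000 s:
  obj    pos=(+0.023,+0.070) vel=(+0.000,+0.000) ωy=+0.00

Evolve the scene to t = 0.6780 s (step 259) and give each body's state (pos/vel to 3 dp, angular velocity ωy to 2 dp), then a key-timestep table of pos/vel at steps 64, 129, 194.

State at t = 0.6780 s:
  obj    pos=(+0.455,-0.200) vel=(+1.273,-0.799) ωy=+28.90

Key-timestep trajectory:
   step    t(s)  obj.x    obj.z    obj.vx   obj.vz 
     64  0.1675   +0.050  +0.054  +0.315  -0.197
    129  0.3377   +0.130  +0.003  +0.634  -0.398
    194  0.5079   +0.265  -0.082  +0.954  -0.598


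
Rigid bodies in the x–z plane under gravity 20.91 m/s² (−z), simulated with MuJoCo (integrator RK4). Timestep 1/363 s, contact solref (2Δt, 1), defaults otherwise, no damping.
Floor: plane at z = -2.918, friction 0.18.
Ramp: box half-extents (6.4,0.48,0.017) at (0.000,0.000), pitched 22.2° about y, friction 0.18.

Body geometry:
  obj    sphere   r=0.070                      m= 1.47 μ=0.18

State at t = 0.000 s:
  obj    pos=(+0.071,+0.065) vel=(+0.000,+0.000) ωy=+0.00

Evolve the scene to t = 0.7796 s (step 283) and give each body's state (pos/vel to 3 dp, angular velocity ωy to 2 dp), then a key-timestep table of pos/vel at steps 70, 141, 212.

State at t = 0.7796 s:
  obj    pos=(+1.659,-0.583) vel=(+4.074,-1.662) ωy=+62.84

Key-timestep trajectory:
   step    t(s)  obj.x    obj.z    obj.vx   obj.vz 
     70  0.1928   +0.168  +0.025  +1.008  -0.411
    141  0.3884   +0.465  -0.096  +2.030  -0.828
    212  0.5840   +0.962  -0.299  +3.052  -1.245


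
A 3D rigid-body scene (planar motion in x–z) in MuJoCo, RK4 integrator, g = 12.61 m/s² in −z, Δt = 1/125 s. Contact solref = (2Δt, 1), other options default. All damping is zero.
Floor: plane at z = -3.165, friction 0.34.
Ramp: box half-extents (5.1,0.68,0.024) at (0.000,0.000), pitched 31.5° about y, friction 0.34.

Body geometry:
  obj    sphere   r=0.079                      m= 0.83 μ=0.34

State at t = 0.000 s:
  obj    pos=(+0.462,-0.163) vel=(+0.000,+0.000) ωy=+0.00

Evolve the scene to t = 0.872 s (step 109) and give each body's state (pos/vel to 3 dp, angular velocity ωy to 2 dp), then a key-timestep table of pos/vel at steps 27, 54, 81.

State at t = 0.872 s:
  obj    pos=(+1.988,-1.098) vel=(+3.499,-2.144) ωy=+51.93

Key-timestep trajectory:
   step    t(s)  obj.x    obj.z    obj.vx   obj.vz 
     27  0.2160   +0.556  -0.220  +0.867  -0.531
     54  0.4320   +0.837  -0.392  +1.734  -1.062
     81  0.6480   +1.305  -0.679  +2.600  -1.594


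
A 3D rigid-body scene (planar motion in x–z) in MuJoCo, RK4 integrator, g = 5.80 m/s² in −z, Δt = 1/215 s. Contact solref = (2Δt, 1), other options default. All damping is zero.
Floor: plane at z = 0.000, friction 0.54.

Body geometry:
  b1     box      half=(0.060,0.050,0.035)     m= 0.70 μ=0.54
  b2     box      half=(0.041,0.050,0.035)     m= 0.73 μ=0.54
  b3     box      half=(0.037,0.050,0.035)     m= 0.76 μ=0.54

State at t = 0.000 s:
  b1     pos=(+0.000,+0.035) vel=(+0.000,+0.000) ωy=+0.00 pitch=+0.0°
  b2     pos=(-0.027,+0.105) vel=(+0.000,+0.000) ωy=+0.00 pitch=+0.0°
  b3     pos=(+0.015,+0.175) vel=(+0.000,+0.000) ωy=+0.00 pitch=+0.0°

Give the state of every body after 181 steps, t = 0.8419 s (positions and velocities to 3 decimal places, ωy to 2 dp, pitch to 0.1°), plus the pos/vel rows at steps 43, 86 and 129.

State at t = 0.8419 s:
  b1     pos=(+0.000,+0.035) vel=(+0.000,+0.000) ωy=+0.00 pitch=+0.0°
  b2     pos=(-0.027,+0.105) vel=(+0.000,+0.000) ωy=+0.00 pitch=+0.0°
  b3     pos=(+0.118,+0.035) vel=(+0.000,+0.000) ωy=+0.00 pitch=+180.0°

Key-timestep trajectory:
   step    t(s)  b1.x    b1.z    b1.vx   b1.vz   b2.x    b2.z    b2.vx   b2.vz   b3.x    b3.z    b3.vx   b3.vz 
     43  0.2000   +0.000  +0.035  +0.000  +0.000   -0.027  +0.105  +0.000  +0.000   +0.018  +0.175  +0.035  -0.004
     86  0.4000   +0.000  +0.035  +0.000  +0.000   -0.027  +0.105  +0.000  +0.000   +0.038  +0.166  +0.187  -0.177
    129  0.6000   +0.000  +0.035  +0.000  +0.000   -0.027  +0.105  +0.000  +0.000   +0.085  +0.097  +0.303  -0.291


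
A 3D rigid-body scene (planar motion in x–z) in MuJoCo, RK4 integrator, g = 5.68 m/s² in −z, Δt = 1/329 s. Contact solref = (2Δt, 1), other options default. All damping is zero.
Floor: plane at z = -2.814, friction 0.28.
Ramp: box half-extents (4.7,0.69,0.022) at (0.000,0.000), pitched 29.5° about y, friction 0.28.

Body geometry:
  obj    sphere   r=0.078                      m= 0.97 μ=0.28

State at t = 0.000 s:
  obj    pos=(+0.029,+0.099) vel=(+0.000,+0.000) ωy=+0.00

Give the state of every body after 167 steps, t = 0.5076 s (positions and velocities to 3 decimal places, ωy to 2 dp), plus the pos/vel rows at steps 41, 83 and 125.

State at t = 0.5076 s:
  obj    pos=(+0.253,-0.028) vel=(+0.883,-0.499) ωy=+13.00

Key-timestep trajectory:
   step    t(s)  obj.x    obj.z    obj.vx   obj.vz 
     41  0.1246   +0.042  +0.091  +0.217  -0.123
     83  0.2523   +0.084  +0.067  +0.439  -0.248
    125  0.3799   +0.154  +0.028  +0.661  -0.374


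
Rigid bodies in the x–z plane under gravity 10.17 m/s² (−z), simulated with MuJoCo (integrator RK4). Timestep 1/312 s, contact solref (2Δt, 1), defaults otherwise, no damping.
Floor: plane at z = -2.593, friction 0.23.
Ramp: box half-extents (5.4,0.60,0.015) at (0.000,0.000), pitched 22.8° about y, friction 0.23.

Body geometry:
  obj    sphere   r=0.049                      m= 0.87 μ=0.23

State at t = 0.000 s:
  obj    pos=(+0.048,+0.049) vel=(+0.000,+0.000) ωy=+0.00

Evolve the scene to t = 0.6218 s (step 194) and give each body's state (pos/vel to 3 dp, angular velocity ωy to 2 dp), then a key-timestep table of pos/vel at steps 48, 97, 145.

State at t = 0.6218 s:
  obj    pos=(+0.550,-0.162) vel=(+1.614,-0.678) ωy=+35.72

Key-timestep trajectory:
   step    t(s)  obj.x    obj.z    obj.vx   obj.vz 
     48  0.1538   +0.079  +0.036  +0.399  -0.168
     97  0.3109   +0.174  -0.004  +0.807  -0.339
    145  0.4647   +0.328  -0.069  +1.206  -0.507


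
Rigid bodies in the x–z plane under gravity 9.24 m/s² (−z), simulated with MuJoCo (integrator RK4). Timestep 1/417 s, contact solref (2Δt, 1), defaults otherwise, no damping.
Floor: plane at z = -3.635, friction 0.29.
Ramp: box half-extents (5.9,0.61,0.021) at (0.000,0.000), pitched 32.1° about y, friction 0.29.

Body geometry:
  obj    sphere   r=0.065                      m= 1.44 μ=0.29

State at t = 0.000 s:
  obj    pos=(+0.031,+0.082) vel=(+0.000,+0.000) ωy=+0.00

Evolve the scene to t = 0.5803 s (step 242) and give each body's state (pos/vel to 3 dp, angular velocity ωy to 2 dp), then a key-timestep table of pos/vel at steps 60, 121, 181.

State at t = 0.5803 s:
  obj    pos=(+0.531,-0.232) vel=(+1.724,-1.082) ωy=+31.31

Key-timestep trajectory:
   step    t(s)  obj.x    obj.z    obj.vx   obj.vz 
     60  0.1439   +0.062  +0.063  +0.428  -0.268
    121  0.2902   +0.156  +0.004  +0.862  -0.541
    181  0.4341   +0.311  -0.094  +1.290  -0.809


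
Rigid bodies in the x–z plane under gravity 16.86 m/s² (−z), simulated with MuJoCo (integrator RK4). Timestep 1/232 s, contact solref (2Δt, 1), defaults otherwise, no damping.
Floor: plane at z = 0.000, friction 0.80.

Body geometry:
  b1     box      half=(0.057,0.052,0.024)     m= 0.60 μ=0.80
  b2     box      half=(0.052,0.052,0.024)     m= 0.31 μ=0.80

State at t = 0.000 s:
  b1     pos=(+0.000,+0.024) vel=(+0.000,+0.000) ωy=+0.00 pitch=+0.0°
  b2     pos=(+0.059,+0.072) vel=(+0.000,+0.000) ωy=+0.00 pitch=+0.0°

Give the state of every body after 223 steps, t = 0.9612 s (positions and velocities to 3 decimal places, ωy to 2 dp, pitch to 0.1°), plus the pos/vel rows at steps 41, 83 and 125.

State at t = 0.9612 s:
  b1     pos=(+0.000,+0.024) vel=(+0.000,+0.000) ωy=+0.00 pitch=+0.0°
  b2     pos=(+0.186,+0.024) vel=(+0.000,+0.000) ωy=+0.00 pitch=+180.0°

Key-timestep trajectory:
   step    t(s)  b1.x    b1.z    b1.vx   b1.vz   b2.x    b2.z    b2.vx   b2.vz 
     41  0.1767   +0.000  +0.024  +0.000  +0.000   +0.072  +0.067  +0.192  -0.170
     83  0.3578   +0.000  +0.024  +0.000  +0.000   +0.123  +0.057  +0.154  +0.023
    125  0.5388   +0.000  +0.024  +0.000  +0.000   +0.147  +0.055  +0.238  -0.061


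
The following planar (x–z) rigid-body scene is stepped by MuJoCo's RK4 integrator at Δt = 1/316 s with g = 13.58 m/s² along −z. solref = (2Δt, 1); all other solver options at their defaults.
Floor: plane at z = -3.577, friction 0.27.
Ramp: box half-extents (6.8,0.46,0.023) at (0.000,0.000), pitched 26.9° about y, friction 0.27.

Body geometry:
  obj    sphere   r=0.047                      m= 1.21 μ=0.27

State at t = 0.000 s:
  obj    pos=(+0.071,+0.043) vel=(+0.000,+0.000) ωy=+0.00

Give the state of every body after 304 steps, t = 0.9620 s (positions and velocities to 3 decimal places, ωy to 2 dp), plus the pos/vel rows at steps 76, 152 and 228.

State at t = 0.9620 s:
  obj    pos=(+1.882,-0.876) vel=(+3.765,-1.910) ωy=+89.82

Key-timestep trajectory:
   step    t(s)  obj.x    obj.z    obj.vx   obj.vz 
     76  0.2405   +0.184  -0.015  +0.941  -0.478
    152  0.4810   +0.524  -0.187  +1.883  -0.955
    228  0.7215   +1.090  -0.474  +2.824  -1.433


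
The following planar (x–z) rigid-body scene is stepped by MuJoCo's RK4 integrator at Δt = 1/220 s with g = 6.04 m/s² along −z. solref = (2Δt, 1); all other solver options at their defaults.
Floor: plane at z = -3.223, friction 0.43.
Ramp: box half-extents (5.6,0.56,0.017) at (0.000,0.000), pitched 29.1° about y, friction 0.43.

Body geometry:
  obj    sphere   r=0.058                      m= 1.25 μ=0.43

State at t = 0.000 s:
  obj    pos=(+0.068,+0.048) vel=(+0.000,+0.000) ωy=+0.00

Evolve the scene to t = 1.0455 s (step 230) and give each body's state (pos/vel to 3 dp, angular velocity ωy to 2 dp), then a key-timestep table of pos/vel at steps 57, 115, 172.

State at t = 1.0455 s:
  obj    pos=(+1.070,-0.510) vel=(+1.917,-1.067) ωy=+37.81

Key-timestep trajectory:
   step    t(s)  obj.x    obj.z    obj.vx   obj.vz 
     57  0.2591   +0.130  +0.014  +0.475  -0.264
    115  0.5227   +0.319  -0.091  +0.958  -0.533
    172  0.7818   +0.628  -0.264  +1.433  -0.798


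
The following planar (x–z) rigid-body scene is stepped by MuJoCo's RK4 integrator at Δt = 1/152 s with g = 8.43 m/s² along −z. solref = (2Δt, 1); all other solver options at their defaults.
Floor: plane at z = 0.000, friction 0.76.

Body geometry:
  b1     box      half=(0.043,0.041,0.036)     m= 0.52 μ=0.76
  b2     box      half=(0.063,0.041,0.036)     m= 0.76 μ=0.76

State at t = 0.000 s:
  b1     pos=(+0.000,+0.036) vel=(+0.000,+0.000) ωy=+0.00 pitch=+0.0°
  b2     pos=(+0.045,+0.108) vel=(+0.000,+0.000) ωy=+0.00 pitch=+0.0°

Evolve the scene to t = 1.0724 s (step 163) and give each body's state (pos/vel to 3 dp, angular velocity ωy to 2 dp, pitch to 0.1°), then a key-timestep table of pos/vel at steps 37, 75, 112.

State at t = 1.0724 s:
  b1     pos=(+0.000,+0.036) vel=(+0.000,+0.000) ωy=+0.00 pitch=+0.0°
  b2     pos=(+0.201,+0.036) vel=(+0.000,+0.000) ωy=+0.00 pitch=+180.0°

Key-timestep trajectory:
   step    t(s)  b1.x    b1.z    b1.vx   b1.vz   b2.x    b2.z    b2.vx   b2.vz 
     37  0.2434   +0.000  +0.036  +0.000  +0.000   +0.055  +0.106  +0.115  -0.040
     75  0.4934   +0.000  +0.036  +0.000  +0.000   +0.117  +0.070  +0.216  +0.070
    112  0.7368   +0.000  +0.036  +0.000  +0.000   +0.156  +0.070  +0.225  -0.075


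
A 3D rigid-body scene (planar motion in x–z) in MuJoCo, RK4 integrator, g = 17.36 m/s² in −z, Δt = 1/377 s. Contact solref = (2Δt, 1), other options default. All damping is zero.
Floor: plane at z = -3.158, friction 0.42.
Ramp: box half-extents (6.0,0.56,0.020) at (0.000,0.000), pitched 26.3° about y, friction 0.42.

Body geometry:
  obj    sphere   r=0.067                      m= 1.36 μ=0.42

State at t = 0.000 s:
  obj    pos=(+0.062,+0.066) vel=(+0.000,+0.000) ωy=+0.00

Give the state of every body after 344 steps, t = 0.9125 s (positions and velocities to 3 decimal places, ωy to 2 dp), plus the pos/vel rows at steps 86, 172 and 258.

State at t = 0.9125 s:
  obj    pos=(+2.113,-0.947) vel=(+4.494,-2.221) ωy=+74.82

Key-timestep trajectory:
   step    t(s)  obj.x    obj.z    obj.vx   obj.vz 
     86  0.2281   +0.190  +0.003  +1.124  -0.555
    172  0.4562   +0.575  -0.187  +2.247  -1.111
    258  0.6844   +1.216  -0.504  +3.371  -1.666


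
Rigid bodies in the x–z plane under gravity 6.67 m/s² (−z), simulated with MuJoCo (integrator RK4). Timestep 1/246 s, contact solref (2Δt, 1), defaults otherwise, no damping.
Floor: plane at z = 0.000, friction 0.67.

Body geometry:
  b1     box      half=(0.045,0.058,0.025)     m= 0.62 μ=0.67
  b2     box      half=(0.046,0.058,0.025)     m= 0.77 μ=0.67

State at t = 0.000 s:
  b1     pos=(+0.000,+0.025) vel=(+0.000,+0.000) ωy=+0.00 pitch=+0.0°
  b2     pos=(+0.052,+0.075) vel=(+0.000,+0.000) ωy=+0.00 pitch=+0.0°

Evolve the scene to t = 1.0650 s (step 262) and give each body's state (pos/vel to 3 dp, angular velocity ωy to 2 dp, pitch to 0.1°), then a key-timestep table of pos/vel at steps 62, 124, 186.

State at t = 1.0650 s:
  b1     pos=(+0.000,+0.025) vel=(+0.000,+0.000) ωy=+0.00 pitch=+0.0°
  b2     pos=(+0.096,+0.046) vel=(+0.000,+0.000) ωy=+0.00 pitch=+90.0°

Key-timestep trajectory:
   step    t(s)  b1.x    b1.z    b1.vx   b1.vz   b2.x    b2.z    b2.vx   b2.vz 
     62  0.2520   +0.000  +0.025  +0.000  +0.000   +0.078  +0.051  +0.264  +0.004
    124  0.5041   +0.000  +0.025  +0.000  +0.000   +0.112  +0.052  -0.013  -0.002
    186  0.7561   +0.000  +0.025  +0.000  +0.000   +0.092  +0.048  +0.037  -0.016


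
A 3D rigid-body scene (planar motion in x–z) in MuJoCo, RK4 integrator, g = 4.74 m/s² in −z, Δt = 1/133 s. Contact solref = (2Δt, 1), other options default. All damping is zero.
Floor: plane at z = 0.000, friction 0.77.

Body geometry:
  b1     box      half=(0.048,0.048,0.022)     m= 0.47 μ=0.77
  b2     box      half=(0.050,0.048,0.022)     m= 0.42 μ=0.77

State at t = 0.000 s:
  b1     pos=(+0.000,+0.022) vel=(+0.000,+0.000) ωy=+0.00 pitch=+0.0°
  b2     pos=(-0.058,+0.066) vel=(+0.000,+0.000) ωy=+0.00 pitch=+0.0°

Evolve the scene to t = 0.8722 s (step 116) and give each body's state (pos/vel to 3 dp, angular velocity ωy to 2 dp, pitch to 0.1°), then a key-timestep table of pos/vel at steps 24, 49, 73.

State at t = 0.8722 s:
  b1     pos=(+0.000,+0.022) vel=(+0.000,+0.000) ωy=+0.00 pitch=+0.0°
  b2     pos=(-0.071,+0.052) vel=(+0.000,+0.000) ωy=+0.01 pitch=-47.3°

Key-timestep trajectory:
   step    t(s)  b1.x    b1.z    b1.vx   b1.vz   b2.x    b2.z    b2.vx   b2.vz 
     24  0.1805   +0.000  +0.022  +0.000  +0.000   -0.069  +0.057  -0.104  -0.151
     49  0.3684   +0.000  +0.022  +0.000  +0.000   -0.080  +0.054  -0.008  +0.001
     73  0.5489   +0.000  +0.022  +0.000  +0.000   -0.072  +0.052  +0.111  -0.037


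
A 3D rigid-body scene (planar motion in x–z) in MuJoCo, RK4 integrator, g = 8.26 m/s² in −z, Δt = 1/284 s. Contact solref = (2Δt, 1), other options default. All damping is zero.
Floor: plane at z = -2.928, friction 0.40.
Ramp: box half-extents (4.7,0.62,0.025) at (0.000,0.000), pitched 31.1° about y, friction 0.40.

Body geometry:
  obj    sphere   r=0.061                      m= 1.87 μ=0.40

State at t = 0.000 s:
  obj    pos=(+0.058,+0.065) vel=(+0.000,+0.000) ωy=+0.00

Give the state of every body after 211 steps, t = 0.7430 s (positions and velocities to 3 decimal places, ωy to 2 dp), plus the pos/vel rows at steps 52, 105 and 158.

State at t = 0.7430 s:
  obj    pos=(+0.778,-0.369) vel=(+1.939,-1.170) ωy=+37.11

Key-timestep trajectory:
   step    t(s)  obj.x    obj.z    obj.vx   obj.vz 
     52  0.1831   +0.102  +0.039  +0.478  -0.288
    105  0.3697   +0.237  -0.042  +0.965  -0.582
    158  0.5563   +0.462  -0.178  +1.452  -0.876


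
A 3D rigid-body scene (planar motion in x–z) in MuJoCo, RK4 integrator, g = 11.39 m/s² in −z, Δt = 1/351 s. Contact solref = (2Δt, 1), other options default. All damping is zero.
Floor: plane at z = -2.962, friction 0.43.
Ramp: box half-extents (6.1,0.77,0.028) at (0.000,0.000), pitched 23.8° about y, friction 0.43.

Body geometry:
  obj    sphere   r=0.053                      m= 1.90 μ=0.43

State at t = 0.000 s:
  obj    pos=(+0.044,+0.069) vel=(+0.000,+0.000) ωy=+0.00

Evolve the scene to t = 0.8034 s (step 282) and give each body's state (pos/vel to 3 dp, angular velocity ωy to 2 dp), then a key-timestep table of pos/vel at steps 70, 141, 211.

State at t = 0.8034 s:
  obj    pos=(+1.014,-0.359) vel=(+2.413,-1.064) ωy=+49.76

Key-timestep trajectory:
   step    t(s)  obj.x    obj.z    obj.vx   obj.vz 
     70  0.1994   +0.104  +0.043  +0.599  -0.264
    141  0.4017   +0.286  -0.038  +1.207  -0.532
    211  0.6011   +0.587  -0.170  +1.806  -0.796


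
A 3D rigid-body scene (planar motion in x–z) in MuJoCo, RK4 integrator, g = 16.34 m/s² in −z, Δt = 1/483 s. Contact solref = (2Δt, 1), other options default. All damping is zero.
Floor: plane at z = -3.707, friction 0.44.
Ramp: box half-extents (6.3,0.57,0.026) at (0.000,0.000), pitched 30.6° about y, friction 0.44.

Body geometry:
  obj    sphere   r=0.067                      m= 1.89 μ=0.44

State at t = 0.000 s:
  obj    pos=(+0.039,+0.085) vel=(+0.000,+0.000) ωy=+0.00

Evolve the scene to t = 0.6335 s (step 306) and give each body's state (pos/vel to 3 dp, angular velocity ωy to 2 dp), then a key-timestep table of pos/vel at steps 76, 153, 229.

State at t = 0.6335 s:
  obj    pos=(+1.065,-0.522) vel=(+3.240,-1.916) ωy=+56.17

Key-timestep trajectory:
   step    t(s)  obj.x    obj.z    obj.vx   obj.vz 
     76  0.1573   +0.102  +0.048  +0.805  -0.476
    153  0.3168   +0.296  -0.067  +1.620  -0.958
    229  0.4741   +0.614  -0.255  +2.425  -1.434


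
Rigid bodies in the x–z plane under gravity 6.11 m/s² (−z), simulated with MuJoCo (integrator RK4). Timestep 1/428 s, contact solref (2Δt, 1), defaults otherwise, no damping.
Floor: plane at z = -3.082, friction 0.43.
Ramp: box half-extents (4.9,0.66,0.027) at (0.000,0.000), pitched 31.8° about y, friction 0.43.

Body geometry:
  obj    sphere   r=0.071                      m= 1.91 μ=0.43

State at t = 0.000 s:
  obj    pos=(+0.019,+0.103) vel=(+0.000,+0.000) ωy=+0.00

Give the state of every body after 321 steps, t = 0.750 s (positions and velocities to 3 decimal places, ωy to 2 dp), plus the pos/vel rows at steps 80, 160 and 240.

State at t = 0.750 s:
  obj    pos=(+0.569,-0.237) vel=(+1.466,-0.909) ωy=+24.29

Key-timestep trajectory:
   step    t(s)  obj.x    obj.z    obj.vx   obj.vz 
     80  0.1869   +0.053  +0.082  +0.365  -0.227
    160  0.3738   +0.156  +0.019  +0.731  -0.453
    240  0.5607   +0.327  -0.087  +1.096  -0.680


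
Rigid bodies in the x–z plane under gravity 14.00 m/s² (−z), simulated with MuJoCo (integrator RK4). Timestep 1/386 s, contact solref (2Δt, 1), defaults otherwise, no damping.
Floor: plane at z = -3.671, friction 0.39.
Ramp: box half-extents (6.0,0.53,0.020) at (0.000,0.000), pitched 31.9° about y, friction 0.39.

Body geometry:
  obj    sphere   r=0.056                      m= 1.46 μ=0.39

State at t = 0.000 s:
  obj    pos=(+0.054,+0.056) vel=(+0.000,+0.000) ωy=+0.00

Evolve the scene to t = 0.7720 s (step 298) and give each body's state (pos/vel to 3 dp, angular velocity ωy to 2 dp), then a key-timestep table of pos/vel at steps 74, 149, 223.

State at t = 0.7720 s:
  obj    pos=(+1.391,-0.776) vel=(+3.464,-2.156) ωy=+72.84

Key-timestep trajectory:
   step    t(s)  obj.x    obj.z    obj.vx   obj.vz 
     74  0.1917   +0.136  +0.005  +0.860  -0.535
    149  0.3860   +0.388  -0.152  +1.732  -1.078
    223  0.5777   +0.803  -0.410  +2.592  -1.613


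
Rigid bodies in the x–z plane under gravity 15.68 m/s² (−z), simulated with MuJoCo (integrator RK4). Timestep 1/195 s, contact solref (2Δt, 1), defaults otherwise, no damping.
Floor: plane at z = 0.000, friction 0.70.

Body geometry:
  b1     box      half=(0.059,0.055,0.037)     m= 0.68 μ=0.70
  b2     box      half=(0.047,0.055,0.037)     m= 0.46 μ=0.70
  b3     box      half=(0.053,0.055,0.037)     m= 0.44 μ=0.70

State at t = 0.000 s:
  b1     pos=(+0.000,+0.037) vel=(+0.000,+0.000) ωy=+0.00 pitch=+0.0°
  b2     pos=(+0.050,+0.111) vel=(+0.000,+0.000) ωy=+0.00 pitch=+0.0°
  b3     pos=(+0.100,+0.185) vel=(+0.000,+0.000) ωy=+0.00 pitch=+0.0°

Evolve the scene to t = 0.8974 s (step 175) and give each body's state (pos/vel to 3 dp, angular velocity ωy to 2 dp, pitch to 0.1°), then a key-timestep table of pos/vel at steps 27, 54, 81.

State at t = 0.8974 s:
  b1     pos=(+0.000,+0.037) vel=(+0.000,+0.000) ωy=+0.00 pitch=+0.0°
  b2     pos=(+0.102,+0.047) vel=(+0.000,+0.000) ωy=+0.00 pitch=+90.0°
  b3     pos=(+0.310,+0.037) vel=(+0.000,+0.000) ωy=+0.00 pitch=+180.0°

Key-timestep trajectory:
   step    t(s)  b1.x    b1.z    b1.vx   b1.vz   b2.x    b2.z    b2.vx   b2.vz   b3.x    b3.z    b3.vx   b3.vz 
     27  0.1385   +0.000  +0.037  -0.001  +0.000   +0.062  +0.112  +0.210  -0.015   +0.133  +0.166  +0.521  -0.402
     54  0.2769   +0.000  +0.037  +0.000  +0.000   +0.109  +0.047  +0.286  -1.093   +0.225  +0.053  +0.508  +0.346
     81  0.4154   +0.000  +0.037  +0.000  +0.000   +0.102  +0.047  -0.001  +0.005   +0.285  +0.057  +0.513  -0.272


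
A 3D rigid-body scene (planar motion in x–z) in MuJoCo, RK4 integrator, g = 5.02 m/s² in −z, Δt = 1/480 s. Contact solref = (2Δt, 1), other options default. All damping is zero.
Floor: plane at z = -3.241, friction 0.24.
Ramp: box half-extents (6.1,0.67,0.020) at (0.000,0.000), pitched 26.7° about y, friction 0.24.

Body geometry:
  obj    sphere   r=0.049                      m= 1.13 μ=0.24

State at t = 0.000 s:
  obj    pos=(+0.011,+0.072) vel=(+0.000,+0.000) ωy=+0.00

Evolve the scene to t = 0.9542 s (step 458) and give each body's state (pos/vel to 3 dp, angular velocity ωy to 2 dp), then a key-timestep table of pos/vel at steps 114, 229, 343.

State at t = 0.9542 s:
  obj    pos=(+0.666,-0.258) vel=(+1.373,-0.691) ωy=+31.37

Key-timestep trajectory:
   step    t(s)  obj.x    obj.z    obj.vx   obj.vz 
    114  0.2375   +0.052  +0.051  +0.342  -0.172
    229  0.4771   +0.175  -0.011  +0.687  -0.345
    343  0.7146   +0.378  -0.113  +1.029  -0.517


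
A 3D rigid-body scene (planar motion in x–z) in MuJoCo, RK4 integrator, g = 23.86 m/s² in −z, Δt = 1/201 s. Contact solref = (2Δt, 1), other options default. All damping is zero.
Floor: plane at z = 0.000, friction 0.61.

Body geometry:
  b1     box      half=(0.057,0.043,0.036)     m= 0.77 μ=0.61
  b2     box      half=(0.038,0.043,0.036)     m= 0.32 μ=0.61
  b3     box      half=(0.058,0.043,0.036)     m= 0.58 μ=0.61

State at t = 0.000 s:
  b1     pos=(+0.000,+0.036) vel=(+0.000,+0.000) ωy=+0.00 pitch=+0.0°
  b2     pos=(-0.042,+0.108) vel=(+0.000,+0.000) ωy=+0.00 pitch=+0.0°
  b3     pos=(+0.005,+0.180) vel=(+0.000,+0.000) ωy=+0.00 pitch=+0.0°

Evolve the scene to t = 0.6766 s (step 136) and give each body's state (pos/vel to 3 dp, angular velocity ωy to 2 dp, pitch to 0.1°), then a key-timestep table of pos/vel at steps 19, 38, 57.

State at t = 0.6766 s:
  b1     pos=(+0.000,+0.036) vel=(+0.000,+0.000) ωy=+0.00 pitch=+0.0°
  b2     pos=(-0.042,+0.108) vel=(+0.000,+0.000) ωy=+0.00 pitch=+0.0°
  b3     pos=(+0.147,+0.036) vel=(+0.000,+0.000) ωy=+0.00 pitch=+180.0°

Key-timestep trajectory:
   step    t(s)  b1.x    b1.z    b1.vx   b1.vz   b2.x    b2.z    b2.vx   b2.vz   b3.x    b3.z    b3.vx   b3.vz 
     19  0.0945   +0.000  +0.036  -0.001  +0.000   -0.042  +0.108  -0.003  +0.000   +0.018  +0.173  +0.310  -0.215
     38  0.1891   +0.000  +0.036  +0.000  +0.000   -0.042  +0.108  +0.001  +0.001   +0.067  +0.128  +0.832  -0.101
     57  0.2836   +0.000  +0.036  +0.000  +0.000   -0.042  +0.108  +0.000  +0.000   +0.146  +0.031  +0.276  -1.021


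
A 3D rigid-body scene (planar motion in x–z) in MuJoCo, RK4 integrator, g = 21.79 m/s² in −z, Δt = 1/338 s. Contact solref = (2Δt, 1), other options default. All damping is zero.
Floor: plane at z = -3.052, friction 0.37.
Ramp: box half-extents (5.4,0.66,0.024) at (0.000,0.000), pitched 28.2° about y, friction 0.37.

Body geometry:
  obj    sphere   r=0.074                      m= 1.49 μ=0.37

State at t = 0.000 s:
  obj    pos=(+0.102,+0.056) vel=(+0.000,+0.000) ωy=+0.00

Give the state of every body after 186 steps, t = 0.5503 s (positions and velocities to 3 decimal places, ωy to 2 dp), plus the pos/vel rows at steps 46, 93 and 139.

State at t = 0.5503 s:
  obj    pos=(+1.084,-0.470) vel=(+3.567,-1.913) ωy=+54.68

Key-timestep trajectory:
   step    t(s)  obj.x    obj.z    obj.vx   obj.vz 
     46  0.1361   +0.162  +0.024  +0.882  -0.473
     93  0.2751   +0.348  -0.075  +1.784  -0.956
    139  0.4112   +0.650  -0.238  +2.666  -1.429


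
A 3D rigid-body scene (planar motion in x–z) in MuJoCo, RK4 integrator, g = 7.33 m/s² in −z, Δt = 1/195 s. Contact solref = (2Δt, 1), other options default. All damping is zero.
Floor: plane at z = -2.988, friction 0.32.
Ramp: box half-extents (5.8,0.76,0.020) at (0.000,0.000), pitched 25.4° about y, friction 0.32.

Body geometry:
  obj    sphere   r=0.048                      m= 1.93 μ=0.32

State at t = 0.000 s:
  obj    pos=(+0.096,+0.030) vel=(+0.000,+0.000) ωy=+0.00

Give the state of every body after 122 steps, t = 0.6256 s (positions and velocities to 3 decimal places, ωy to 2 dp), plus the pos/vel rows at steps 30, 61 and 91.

State at t = 0.6256 s:
  obj    pos=(+0.493,-0.159) vel=(+1.269,-0.603) ωy=+29.26

Key-timestep trajectory:
   step    t(s)  obj.x    obj.z    obj.vx   obj.vz 
     30  0.1538   +0.120  +0.018  +0.312  -0.148
     61  0.3128   +0.195  -0.017  +0.635  -0.301
     91  0.4667   +0.317  -0.075  +0.947  -0.450


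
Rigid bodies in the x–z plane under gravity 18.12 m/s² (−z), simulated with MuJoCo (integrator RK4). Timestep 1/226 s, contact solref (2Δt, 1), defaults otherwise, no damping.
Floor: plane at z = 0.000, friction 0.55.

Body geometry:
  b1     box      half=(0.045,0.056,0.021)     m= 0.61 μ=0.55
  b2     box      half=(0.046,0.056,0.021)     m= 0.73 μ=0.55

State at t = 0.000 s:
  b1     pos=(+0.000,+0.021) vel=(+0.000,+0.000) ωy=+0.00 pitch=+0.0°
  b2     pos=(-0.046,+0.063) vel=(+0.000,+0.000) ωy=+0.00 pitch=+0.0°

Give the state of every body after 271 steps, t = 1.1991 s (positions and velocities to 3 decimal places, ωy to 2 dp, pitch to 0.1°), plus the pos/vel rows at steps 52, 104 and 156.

State at t = 1.1991 s:
  b1     pos=(+0.000,+0.021) vel=(+0.000,+0.000) ωy=+0.00 pitch=+0.0°
  b2     pos=(-0.091,+0.046) vel=(+0.000,+0.000) ωy=+0.00 pitch=-90.0°

Key-timestep trajectory:
   step    t(s)  b1.x    b1.z    b1.vx   b1.vz   b2.x    b2.z    b2.vx   b2.vz 
     52  0.2301   +0.000  +0.021  +0.000  +0.000   -0.067  +0.049  -0.300  -0.020
    104  0.4602   +0.000  +0.021  +0.000  +0.000   -0.108  +0.050  +0.009  -0.001
    156  0.6903   +0.000  +0.021  +0.000  +0.000   -0.086  +0.048  -0.108  -0.035


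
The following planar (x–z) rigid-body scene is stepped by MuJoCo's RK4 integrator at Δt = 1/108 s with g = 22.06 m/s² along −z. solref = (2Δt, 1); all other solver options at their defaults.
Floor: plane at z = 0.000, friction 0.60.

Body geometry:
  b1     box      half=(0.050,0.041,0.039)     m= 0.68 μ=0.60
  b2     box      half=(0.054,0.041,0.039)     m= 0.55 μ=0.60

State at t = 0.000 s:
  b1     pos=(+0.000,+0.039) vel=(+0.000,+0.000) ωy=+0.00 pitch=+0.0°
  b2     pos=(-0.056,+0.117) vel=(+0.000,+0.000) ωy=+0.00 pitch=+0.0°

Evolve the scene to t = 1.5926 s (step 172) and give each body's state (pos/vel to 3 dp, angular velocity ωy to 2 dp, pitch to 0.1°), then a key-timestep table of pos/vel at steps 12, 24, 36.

State at t = 1.5926 s:
  b1     pos=(+0.000,+0.039) vel=(+0.000,+0.000) ωy=+0.00 pitch=+0.0°
  b2     pos=(-0.106,+0.054) vel=(+0.000,+0.000) ωy=+0.00 pitch=-90.0°

Key-timestep trajectory:
   step    t(s)  b1.x    b1.z    b1.vx   b1.vz   b2.x    b2.z    b2.vx   b2.vz 
     12  0.1111   +0.000  +0.039  +0.001  +0.002   -0.069  +0.112  -0.267  -0.218
     24  0.2222   +0.000  +0.039  +0.000  +0.000   -0.115  +0.048  -0.184  +0.231
     36  0.3333   +0.000  +0.039  +0.000  +0.000   -0.104  +0.053  -0.025  +0.006


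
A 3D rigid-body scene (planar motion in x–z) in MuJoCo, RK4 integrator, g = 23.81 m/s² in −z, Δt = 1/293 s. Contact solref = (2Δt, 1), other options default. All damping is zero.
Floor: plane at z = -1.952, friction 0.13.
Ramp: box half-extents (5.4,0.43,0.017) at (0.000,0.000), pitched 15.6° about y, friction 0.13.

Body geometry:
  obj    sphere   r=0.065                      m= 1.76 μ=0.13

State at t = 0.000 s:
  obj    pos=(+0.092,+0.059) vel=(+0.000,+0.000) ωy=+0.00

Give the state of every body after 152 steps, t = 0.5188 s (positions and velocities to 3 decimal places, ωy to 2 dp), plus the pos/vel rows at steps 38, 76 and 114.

State at t = 0.5188 s:
  obj    pos=(+0.685,-0.106) vel=(+2.285,-0.638) ωy=+36.49

Key-timestep trajectory:
   step    t(s)  obj.x    obj.z    obj.vx   obj.vz 
     38  0.1297   +0.129  +0.049  +0.571  -0.160
     76  0.2594   +0.240  +0.018  +1.143  -0.319
    114  0.3891   +0.426  -0.034  +1.714  -0.479


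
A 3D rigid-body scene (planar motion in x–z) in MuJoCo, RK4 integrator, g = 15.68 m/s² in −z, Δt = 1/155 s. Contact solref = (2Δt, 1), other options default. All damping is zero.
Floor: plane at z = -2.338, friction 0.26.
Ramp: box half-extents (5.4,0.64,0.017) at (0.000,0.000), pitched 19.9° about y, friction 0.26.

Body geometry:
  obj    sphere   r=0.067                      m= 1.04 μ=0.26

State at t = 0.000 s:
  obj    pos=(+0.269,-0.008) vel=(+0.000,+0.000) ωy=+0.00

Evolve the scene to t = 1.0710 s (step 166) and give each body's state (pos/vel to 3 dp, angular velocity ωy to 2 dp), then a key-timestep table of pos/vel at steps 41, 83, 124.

State at t = 1.0710 s:
  obj    pos=(+2.325,-0.752) vel=(+3.839,-1.390) ωy=+60.93

Key-timestep trajectory:
   step    t(s)  obj.x    obj.z    obj.vx   obj.vz 
     41  0.2645   +0.394  -0.053  +0.948  -0.343
     83  0.5355   +0.783  -0.194  +1.920  -0.695
    124  0.8000   +1.416  -0.423  +2.868  -1.038


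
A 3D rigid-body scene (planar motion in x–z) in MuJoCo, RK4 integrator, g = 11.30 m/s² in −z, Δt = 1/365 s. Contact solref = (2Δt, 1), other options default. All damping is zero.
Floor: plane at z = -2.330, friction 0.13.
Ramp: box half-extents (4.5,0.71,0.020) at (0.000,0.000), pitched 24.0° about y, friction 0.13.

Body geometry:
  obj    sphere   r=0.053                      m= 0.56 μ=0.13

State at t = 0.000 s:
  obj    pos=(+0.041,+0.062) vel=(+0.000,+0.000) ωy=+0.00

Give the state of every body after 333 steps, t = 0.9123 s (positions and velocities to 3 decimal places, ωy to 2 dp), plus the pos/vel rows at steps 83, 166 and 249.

State at t = 0.9123 s:
  obj    pos=(+1.289,-0.494) vel=(+2.736,-1.218) ωy=+56.50

Key-timestep trajectory:
   step    t(s)  obj.x    obj.z    obj.vx   obj.vz 
     83  0.2274   +0.119  +0.027  +0.682  -0.304
    166  0.4548   +0.351  -0.076  +1.364  -0.607
    249  0.6822   +0.739  -0.249  +2.046  -0.911
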